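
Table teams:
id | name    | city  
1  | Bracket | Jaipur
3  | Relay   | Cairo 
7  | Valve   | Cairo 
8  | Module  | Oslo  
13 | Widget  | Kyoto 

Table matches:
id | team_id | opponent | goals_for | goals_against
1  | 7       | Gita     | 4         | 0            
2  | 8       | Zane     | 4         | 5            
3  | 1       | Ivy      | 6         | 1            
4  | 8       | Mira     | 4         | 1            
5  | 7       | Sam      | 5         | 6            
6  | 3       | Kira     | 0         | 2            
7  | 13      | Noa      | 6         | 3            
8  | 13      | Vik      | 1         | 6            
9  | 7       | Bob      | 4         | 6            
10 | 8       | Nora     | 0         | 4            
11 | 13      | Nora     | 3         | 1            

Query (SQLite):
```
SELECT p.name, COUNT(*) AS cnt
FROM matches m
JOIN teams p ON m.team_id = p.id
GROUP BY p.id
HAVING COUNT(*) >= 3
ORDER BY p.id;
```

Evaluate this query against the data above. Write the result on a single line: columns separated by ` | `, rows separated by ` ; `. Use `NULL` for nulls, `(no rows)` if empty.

Join each matches row to its teams via team_id.
Group joined rows by teams.id; compute COUNT(*) per group.
HAVING: keep groups with count ≥ 3.
  1: ids {3} → COUNT(*)=1
  3: ids {6} → COUNT(*)=1
  7: ids {1, 5, 9} → COUNT(*)=3
  8: ids {2, 4, 10} → COUNT(*)=3
  13: ids {7, 8, 11} → COUNT(*)=3

Valve | 3 ; Module | 3 ; Widget | 3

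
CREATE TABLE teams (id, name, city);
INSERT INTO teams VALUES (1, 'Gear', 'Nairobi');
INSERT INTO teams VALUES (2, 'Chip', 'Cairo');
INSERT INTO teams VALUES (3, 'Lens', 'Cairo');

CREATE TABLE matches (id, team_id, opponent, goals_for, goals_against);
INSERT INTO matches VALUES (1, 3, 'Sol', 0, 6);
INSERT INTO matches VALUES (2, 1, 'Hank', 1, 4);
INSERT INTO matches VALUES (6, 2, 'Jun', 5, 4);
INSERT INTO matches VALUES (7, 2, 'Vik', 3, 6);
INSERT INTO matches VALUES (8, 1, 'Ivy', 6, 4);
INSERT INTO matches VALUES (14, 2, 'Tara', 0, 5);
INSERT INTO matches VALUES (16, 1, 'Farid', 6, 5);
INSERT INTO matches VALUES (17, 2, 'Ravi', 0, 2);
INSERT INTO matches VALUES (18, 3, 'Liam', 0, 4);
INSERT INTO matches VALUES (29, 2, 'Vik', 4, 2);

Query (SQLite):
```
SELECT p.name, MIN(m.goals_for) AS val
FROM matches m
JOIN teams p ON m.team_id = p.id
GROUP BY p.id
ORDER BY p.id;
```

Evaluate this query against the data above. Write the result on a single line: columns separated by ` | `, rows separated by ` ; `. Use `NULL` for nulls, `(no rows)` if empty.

Join each matches row to its teams via team_id.
Group joined rows by teams.id; compute MIN(m.goals_for) per group.
  1: ids {2, 8, 16} → MIN(m.goals_for)=1
  2: ids {6, 7, 14, 17, 29} → MIN(m.goals_for)=0
  3: ids {1, 18} → MIN(m.goals_for)=0

Gear | 1 ; Chip | 0 ; Lens | 0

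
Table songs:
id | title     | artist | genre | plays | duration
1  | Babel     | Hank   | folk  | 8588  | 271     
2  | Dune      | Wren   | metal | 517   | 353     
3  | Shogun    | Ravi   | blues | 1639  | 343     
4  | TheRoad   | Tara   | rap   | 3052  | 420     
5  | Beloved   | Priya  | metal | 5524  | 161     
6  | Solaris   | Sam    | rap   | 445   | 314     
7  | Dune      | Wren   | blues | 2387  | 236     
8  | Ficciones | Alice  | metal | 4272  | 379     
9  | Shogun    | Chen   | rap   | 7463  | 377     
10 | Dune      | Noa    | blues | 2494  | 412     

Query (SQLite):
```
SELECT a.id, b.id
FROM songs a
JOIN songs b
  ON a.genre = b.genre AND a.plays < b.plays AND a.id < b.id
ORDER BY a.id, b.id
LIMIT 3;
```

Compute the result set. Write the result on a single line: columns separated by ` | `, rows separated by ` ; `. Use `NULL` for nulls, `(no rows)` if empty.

2 | 5 ; 2 | 8 ; 3 | 7

Pairs (a,b) with same genre, a.plays < b.plays, a.id < b.id.
genre groups: blues:{3,7,10} folk:{1} metal:{2,5,8} rap:{4,6,9}
Ordered by (a.id, b.id); first 3.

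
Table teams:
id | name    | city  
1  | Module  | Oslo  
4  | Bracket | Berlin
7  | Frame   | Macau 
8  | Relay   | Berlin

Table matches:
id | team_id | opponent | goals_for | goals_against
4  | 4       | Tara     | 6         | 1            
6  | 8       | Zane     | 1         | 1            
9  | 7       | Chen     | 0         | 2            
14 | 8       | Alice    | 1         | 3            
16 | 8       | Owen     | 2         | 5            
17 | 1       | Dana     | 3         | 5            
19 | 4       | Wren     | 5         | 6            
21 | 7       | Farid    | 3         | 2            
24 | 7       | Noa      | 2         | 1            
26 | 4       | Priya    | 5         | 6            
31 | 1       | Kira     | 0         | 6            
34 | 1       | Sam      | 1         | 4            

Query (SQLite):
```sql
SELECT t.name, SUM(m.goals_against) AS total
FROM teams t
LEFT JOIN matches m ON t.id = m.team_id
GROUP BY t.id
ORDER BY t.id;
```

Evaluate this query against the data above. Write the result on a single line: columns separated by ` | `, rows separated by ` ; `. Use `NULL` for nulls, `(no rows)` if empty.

Module | 15 ; Bracket | 13 ; Frame | 5 ; Relay | 9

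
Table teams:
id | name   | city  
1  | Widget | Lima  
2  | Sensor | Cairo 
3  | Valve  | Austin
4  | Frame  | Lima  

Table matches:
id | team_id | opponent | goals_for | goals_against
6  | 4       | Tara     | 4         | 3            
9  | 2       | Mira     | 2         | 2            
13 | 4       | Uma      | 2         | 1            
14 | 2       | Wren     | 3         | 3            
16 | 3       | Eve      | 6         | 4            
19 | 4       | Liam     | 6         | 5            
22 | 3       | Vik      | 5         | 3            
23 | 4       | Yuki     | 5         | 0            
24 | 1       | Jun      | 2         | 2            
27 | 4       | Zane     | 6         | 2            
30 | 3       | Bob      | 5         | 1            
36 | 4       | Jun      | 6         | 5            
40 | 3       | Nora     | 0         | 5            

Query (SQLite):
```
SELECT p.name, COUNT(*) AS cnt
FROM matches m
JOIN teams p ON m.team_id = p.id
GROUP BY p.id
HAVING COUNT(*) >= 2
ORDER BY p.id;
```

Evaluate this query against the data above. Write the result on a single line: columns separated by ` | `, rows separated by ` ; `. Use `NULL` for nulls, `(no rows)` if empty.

Join each matches row to its teams via team_id.
Group joined rows by teams.id; compute COUNT(*) per group.
HAVING: keep groups with count ≥ 2.
  1: ids {24} → COUNT(*)=1
  2: ids {9, 14} → COUNT(*)=2
  3: ids {16, 22, 30, 40} → COUNT(*)=4
  4: ids {6, 13, 19, 23, 27, 36} → COUNT(*)=6

Sensor | 2 ; Valve | 4 ; Frame | 6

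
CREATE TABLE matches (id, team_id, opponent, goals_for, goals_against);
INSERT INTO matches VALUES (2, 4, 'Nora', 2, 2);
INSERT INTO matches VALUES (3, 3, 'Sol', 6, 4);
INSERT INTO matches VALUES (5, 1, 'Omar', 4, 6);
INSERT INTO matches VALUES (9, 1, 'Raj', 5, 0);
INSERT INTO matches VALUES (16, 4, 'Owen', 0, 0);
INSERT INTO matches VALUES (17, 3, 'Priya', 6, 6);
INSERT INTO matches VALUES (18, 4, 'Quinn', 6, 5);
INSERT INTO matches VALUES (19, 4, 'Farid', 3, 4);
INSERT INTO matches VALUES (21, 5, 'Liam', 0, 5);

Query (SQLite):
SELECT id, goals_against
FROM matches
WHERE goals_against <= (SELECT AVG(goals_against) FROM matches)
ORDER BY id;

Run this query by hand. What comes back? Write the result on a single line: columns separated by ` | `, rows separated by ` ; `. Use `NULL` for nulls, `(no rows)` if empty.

2 | 2 ; 9 | 0 ; 16 | 0

Scalar subquery: AVG(goals_against) over all matches rows = 3.555556 (≈; comparison uses full precision).
Keep rows where goals_against <= that value.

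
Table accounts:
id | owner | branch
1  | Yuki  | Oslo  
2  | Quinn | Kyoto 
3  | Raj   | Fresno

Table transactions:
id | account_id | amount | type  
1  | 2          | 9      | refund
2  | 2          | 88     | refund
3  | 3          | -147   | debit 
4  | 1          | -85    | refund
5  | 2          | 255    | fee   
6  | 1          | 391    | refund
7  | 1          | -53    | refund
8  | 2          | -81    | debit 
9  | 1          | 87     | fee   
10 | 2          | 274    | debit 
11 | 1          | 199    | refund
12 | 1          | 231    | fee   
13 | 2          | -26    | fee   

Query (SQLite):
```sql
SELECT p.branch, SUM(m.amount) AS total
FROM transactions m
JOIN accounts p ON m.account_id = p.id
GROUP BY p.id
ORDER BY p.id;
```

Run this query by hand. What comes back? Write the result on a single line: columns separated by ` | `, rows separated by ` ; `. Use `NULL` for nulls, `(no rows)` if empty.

Join each transactions row to its accounts via account_id.
Group joined rows by accounts.id; compute SUM(m.amount) per group.
  1: ids {4, 6, 7, 9, 11, 12} → SUM(m.amount)=770
  2: ids {1, 2, 5, 8, 10, 13} → SUM(m.amount)=519
  3: ids {3} → SUM(m.amount)=-147

Oslo | 770 ; Kyoto | 519 ; Fresno | -147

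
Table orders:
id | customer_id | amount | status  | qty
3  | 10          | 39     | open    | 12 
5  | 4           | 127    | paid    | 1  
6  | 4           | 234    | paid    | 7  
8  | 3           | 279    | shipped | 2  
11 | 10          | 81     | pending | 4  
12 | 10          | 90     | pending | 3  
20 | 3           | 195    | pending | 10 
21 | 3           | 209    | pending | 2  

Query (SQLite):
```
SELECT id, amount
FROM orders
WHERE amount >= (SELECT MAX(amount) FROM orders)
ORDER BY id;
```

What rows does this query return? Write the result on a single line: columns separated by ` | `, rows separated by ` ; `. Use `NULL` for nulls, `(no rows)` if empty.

Scalar subquery: MAX(amount) over all orders rows = 279.
Keep rows where amount >= that value.

8 | 279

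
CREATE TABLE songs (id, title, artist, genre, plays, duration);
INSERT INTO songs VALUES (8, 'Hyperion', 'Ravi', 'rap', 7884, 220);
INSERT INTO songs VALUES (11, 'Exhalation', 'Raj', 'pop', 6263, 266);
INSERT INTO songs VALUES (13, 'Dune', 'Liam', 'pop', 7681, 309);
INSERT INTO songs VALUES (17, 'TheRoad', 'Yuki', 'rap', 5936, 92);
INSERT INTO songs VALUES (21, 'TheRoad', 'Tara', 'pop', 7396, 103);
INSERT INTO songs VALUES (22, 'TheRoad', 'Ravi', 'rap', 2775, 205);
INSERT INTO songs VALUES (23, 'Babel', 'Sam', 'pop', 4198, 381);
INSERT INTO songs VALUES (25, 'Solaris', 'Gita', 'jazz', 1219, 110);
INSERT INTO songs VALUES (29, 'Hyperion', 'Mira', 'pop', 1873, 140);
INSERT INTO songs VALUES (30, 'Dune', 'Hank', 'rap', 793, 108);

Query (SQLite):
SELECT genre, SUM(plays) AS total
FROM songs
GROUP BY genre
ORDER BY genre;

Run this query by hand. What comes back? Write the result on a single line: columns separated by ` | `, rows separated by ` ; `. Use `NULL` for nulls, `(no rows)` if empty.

jazz | 1219 ; pop | 27411 ; rap | 17388

Partition songs by genre; compute SUM(plays) within each group.
  jazz: ids {25} → SUM(plays)=1219
  pop: ids {11, 13, 21, 23, 29} → SUM(plays)=27411
  rap: ids {8, 17, 22, 30} → SUM(plays)=17388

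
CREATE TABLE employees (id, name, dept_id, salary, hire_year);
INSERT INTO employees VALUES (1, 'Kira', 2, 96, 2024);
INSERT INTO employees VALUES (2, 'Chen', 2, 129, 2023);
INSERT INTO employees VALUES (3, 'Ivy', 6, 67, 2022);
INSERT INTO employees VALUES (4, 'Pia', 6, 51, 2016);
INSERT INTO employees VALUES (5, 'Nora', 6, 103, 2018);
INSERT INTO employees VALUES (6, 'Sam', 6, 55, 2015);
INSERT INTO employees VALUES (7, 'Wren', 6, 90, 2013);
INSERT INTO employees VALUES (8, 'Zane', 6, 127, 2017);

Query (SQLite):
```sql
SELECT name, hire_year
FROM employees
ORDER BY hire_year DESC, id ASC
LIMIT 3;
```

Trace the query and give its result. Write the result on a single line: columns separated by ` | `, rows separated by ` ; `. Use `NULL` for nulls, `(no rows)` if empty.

Kira | 2024 ; Chen | 2023 ; Ivy | 2022

Sort by hire_year desc, tiebreak id asc: (2024, id=1), (2023, id=2), (2022, id=3), (2018, id=5), (2017, id=8), (2016, id=4) …. Take first 3.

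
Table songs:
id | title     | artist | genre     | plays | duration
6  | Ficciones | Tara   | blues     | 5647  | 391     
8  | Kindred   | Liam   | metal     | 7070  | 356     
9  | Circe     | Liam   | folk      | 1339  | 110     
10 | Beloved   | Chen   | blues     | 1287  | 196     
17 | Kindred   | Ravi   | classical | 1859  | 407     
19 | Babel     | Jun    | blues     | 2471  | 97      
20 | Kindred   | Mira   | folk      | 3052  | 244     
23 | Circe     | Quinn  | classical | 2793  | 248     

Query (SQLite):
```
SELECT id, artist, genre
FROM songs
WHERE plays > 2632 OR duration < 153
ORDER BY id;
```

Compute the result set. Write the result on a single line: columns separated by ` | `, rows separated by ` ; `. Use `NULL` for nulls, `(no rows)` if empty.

6 | Tara | blues ; 8 | Liam | metal ; 9 | Liam | folk ; 19 | Jun | blues ; 20 | Mira | folk ; 23 | Quinn | classical

plays > 2632: ids {6, 8, 20, 23}
duration < 153: ids {9, 19}
Combine with OR.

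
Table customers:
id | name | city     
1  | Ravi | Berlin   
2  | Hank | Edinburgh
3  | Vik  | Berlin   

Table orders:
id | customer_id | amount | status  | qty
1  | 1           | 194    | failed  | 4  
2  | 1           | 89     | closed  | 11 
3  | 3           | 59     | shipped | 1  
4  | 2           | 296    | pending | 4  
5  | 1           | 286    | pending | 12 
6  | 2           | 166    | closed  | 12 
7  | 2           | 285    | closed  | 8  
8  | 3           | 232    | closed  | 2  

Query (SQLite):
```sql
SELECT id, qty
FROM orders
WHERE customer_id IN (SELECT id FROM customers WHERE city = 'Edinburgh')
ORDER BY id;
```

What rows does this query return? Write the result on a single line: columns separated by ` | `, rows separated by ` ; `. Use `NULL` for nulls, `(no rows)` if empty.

4 | 4 ; 6 | 12 ; 7 | 8

Inner query: customers.id where city = 'Edinburgh'.
Outer: keep orders rows whose customer_id is in that set.
Inner query → {2}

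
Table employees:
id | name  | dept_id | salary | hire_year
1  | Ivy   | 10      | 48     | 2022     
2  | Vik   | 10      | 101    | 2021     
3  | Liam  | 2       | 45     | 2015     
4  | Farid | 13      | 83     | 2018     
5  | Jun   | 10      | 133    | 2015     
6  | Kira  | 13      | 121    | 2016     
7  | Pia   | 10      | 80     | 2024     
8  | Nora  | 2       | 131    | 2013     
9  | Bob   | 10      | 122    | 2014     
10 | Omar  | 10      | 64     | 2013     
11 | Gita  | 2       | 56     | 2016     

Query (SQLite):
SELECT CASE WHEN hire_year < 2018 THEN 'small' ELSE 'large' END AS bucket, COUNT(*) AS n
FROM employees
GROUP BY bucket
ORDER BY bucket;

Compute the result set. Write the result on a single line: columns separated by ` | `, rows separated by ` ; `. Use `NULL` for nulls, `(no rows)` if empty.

Bucket rows by hire_year < 2018 → 'small' else 'large'; count each bucket.

large | 4 ; small | 7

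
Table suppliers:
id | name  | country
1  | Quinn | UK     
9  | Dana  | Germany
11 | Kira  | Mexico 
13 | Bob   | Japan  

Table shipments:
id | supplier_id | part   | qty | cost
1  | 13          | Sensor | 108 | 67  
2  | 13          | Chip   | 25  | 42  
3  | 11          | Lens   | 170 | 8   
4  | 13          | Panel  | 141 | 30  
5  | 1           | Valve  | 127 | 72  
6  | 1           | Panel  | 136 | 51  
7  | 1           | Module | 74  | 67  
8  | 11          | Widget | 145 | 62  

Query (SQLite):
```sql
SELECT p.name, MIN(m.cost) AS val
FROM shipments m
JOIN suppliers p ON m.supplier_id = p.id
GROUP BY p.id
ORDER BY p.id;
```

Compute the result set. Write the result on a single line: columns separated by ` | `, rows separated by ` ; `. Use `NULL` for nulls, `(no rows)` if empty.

Join each shipments row to its suppliers via supplier_id.
Group joined rows by suppliers.id; compute MIN(m.cost) per group.
  1: ids {5, 6, 7} → MIN(m.cost)=51
  11: ids {3, 8} → MIN(m.cost)=8
  13: ids {1, 2, 4} → MIN(m.cost)=30

Quinn | 51 ; Kira | 8 ; Bob | 30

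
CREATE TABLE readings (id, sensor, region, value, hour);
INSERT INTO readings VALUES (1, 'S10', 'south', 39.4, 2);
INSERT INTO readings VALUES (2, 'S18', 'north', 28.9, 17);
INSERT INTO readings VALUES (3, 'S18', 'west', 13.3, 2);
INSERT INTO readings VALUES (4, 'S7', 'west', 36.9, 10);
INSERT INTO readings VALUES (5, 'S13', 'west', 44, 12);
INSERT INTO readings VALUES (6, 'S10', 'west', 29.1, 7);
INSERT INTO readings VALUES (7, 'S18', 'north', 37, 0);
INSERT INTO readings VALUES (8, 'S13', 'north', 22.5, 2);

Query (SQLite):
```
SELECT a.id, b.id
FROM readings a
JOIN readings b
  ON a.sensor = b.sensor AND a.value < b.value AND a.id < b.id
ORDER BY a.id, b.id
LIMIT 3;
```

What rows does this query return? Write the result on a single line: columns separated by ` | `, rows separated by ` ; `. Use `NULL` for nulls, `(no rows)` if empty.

2 | 7 ; 3 | 7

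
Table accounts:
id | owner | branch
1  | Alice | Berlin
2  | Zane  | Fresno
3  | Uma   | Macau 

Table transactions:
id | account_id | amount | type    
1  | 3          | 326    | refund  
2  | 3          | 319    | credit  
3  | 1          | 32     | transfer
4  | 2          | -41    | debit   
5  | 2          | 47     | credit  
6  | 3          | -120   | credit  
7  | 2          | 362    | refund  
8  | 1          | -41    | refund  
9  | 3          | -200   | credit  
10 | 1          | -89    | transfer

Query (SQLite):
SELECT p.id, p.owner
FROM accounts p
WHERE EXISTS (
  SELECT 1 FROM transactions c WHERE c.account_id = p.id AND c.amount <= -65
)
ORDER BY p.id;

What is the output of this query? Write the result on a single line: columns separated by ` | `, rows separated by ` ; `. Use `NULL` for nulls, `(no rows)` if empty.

1 | Alice ; 3 | Uma

For each accounts row, check whether any transactions with matching account_id has amount <= -65.
Keep rows where that is true.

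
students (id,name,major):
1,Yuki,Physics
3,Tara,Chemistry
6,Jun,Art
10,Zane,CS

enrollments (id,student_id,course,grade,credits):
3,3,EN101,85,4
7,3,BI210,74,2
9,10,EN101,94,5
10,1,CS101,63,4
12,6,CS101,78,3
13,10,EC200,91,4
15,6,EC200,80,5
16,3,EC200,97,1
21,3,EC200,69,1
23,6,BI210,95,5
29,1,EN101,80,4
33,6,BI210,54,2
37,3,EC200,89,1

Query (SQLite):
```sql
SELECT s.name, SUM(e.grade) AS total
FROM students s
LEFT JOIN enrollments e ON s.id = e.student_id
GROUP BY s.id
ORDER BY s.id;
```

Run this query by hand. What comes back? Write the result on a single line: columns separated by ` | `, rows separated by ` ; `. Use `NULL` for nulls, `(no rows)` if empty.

Yuki | 143 ; Tara | 414 ; Jun | 307 ; Zane | 185

LEFT JOIN keeps every students row; unmatched ones get NULL for enrollments columns.
Group by students.id and compute SUM(e.grade). SUM over an all-NULL group is NULL.
  1: ids {10, 29} → SUM(e.grade)=143
  3: ids {3, 7, 16, 21, 37} → SUM(e.grade)=414
  6: ids {12, 15, 23, 33} → SUM(e.grade)=307
  10: ids {9, 13} → SUM(e.grade)=185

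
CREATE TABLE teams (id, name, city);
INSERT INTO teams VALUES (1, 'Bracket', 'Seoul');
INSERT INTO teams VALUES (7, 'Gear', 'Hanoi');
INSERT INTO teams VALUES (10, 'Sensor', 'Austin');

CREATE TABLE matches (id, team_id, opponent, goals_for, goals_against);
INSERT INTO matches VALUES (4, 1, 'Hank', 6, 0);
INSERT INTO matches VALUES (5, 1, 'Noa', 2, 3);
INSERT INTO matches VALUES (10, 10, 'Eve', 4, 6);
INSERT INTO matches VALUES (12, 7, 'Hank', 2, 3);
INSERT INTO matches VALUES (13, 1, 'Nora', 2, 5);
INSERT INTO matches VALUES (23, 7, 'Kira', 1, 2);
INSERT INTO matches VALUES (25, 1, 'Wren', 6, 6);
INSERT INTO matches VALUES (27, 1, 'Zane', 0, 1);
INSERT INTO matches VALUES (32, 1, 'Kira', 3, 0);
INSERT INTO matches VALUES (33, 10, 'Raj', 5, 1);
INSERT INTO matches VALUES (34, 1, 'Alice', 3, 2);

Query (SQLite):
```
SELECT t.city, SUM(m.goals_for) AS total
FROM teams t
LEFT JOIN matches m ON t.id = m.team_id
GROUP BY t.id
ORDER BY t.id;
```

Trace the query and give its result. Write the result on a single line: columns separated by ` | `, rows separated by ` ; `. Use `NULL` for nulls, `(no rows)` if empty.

LEFT JOIN keeps every teams row; unmatched ones get NULL for matches columns.
Group by teams.id and compute SUM(m.goals_for). SUM over an all-NULL group is NULL.
  1: ids {4, 5, 13, 25, 27, 32, 34} → SUM(m.goals_for)=22
  7: ids {12, 23} → SUM(m.goals_for)=3
  10: ids {10, 33} → SUM(m.goals_for)=9

Seoul | 22 ; Hanoi | 3 ; Austin | 9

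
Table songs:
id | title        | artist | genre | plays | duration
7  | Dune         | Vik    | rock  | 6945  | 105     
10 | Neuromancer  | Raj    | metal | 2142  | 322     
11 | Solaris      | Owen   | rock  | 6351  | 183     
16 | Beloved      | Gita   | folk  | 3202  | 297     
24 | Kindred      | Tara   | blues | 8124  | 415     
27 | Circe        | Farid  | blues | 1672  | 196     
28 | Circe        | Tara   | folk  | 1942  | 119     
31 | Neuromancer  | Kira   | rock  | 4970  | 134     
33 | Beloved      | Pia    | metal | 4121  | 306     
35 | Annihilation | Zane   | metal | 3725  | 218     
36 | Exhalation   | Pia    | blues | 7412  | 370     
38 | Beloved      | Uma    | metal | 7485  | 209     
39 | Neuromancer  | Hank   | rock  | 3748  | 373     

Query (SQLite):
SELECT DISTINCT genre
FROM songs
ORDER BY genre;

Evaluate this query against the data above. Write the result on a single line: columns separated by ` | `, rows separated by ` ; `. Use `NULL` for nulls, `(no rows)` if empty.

blues ; folk ; metal ; rock

Collect distinct genre values from songs.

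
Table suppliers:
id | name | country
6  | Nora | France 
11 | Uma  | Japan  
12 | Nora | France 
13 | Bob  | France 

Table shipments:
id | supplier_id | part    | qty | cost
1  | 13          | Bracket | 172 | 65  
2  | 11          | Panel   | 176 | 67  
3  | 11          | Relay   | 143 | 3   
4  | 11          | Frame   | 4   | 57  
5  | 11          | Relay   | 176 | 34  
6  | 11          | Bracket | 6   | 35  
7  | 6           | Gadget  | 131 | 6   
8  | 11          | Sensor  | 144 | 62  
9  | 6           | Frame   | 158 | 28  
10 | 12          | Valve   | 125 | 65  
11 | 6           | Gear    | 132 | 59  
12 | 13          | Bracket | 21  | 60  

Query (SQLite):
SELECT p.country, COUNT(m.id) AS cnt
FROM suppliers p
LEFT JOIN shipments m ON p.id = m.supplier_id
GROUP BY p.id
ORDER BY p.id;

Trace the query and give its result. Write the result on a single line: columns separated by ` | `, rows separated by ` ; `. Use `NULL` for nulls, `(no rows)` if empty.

LEFT JOIN keeps every suppliers row; unmatched ones get NULL for shipments columns.
Group by suppliers.id and compute COUNT(m.id). COUNT(col) of an all-NULL group is 0.
  6: ids {7, 9, 11} → COUNT(m.id)=3
  11: ids {2, 3, 4, 5, 6, 8} → COUNT(m.id)=6
  12: ids {10} → COUNT(m.id)=1
  13: ids {1, 12} → COUNT(m.id)=2

France | 3 ; Japan | 6 ; France | 1 ; France | 2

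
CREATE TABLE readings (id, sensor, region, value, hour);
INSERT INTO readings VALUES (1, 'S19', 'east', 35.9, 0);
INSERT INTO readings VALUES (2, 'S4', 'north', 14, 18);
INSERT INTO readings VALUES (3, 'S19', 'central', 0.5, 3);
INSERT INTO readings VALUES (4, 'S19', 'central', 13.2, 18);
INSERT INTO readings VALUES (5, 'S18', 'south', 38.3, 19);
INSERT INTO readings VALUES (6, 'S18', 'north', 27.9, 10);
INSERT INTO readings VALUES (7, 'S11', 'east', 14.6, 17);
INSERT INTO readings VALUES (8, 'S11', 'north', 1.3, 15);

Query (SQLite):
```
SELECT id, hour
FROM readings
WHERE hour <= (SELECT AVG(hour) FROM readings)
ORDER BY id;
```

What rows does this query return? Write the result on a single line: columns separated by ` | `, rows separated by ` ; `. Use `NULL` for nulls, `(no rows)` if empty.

Scalar subquery: AVG(hour) over all readings rows = 12.5.
Keep rows where hour <= that value.

1 | 0 ; 3 | 3 ; 6 | 10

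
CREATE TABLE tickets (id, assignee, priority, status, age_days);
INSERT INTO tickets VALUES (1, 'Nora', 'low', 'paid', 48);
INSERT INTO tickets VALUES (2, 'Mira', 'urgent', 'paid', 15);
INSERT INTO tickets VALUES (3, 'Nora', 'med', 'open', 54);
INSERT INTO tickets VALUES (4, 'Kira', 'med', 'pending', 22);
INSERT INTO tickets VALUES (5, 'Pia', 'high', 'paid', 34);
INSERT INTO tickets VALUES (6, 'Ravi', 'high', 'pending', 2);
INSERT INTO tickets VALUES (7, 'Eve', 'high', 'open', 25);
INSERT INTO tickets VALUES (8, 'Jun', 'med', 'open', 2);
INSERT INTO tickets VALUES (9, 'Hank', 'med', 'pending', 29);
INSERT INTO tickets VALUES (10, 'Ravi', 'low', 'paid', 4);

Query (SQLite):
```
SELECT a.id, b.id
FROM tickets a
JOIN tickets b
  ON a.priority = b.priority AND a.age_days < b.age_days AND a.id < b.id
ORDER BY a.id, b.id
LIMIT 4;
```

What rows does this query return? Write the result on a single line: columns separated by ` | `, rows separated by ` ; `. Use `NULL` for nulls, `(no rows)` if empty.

4 | 9 ; 6 | 7 ; 8 | 9

Pairs (a,b) with same priority, a.age_days < b.age_days, a.id < b.id.
priority groups: high:{5,6,7} low:{1,10} med:{3,4,8,9} urgent:{2}
Ordered by (a.id, b.id); first 4.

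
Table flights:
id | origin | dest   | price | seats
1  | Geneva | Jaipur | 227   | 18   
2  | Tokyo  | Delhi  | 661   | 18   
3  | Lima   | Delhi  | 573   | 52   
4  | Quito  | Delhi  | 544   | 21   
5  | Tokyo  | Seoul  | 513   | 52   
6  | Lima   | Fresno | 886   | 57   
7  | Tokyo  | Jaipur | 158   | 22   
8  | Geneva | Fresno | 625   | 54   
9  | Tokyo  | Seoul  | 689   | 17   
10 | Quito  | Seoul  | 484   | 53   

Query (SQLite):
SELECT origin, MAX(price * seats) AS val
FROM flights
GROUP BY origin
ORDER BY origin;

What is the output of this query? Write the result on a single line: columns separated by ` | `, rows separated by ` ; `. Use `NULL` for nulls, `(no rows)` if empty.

Geneva | 33750 ; Lima | 50502 ; Quito | 25652 ; Tokyo | 26676

For each row compute price * seats.
Group by origin; take MAX of the expression per group.
  Geneva: ids {1, 8} → MAX(price * seats)=33750
  Lima: ids {3, 6} → MAX(price * seats)=50502
  Quito: ids {4, 10} → MAX(price * seats)=25652
  Tokyo: ids {2, 5, 7, 9} → MAX(price * seats)=26676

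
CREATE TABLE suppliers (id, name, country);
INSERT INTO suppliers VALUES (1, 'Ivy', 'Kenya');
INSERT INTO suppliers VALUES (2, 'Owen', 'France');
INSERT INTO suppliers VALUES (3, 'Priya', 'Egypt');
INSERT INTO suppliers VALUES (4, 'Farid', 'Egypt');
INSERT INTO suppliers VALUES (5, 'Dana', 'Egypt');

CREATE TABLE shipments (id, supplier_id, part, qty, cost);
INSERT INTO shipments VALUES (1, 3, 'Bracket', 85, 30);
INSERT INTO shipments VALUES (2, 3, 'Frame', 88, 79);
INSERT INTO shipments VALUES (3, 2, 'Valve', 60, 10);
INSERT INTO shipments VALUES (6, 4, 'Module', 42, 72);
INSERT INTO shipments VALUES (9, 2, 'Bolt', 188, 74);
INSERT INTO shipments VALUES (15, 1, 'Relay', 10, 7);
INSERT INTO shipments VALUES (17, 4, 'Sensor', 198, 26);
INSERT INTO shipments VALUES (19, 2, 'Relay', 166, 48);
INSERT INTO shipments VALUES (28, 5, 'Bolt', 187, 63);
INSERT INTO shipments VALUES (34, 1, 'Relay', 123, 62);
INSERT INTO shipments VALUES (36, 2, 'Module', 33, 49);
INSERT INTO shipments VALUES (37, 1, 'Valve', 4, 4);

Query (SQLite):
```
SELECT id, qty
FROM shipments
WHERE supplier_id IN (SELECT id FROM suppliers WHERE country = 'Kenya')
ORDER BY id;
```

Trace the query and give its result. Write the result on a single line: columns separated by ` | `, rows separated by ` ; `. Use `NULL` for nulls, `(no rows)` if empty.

15 | 10 ; 34 | 123 ; 37 | 4

Inner query: suppliers.id where country = 'Kenya'.
Outer: keep shipments rows whose supplier_id is in that set.
Inner query → {1}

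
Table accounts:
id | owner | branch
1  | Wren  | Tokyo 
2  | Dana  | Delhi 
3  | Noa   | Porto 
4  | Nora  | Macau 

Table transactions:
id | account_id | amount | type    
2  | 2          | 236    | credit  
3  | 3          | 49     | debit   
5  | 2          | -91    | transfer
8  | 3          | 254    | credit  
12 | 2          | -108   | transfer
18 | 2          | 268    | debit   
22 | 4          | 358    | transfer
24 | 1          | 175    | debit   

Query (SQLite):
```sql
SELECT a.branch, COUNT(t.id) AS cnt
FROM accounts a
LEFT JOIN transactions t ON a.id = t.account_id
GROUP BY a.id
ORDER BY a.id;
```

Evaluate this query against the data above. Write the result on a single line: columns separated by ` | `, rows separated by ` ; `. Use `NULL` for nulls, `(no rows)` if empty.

LEFT JOIN keeps every accounts row; unmatched ones get NULL for transactions columns.
Group by accounts.id and compute COUNT(t.id). COUNT(col) of an all-NULL group is 0.
  1: ids {24} → COUNT(t.id)=1
  2: ids {2, 5, 12, 18} → COUNT(t.id)=4
  3: ids {3, 8} → COUNT(t.id)=2
  4: ids {22} → COUNT(t.id)=1

Tokyo | 1 ; Delhi | 4 ; Porto | 2 ; Macau | 1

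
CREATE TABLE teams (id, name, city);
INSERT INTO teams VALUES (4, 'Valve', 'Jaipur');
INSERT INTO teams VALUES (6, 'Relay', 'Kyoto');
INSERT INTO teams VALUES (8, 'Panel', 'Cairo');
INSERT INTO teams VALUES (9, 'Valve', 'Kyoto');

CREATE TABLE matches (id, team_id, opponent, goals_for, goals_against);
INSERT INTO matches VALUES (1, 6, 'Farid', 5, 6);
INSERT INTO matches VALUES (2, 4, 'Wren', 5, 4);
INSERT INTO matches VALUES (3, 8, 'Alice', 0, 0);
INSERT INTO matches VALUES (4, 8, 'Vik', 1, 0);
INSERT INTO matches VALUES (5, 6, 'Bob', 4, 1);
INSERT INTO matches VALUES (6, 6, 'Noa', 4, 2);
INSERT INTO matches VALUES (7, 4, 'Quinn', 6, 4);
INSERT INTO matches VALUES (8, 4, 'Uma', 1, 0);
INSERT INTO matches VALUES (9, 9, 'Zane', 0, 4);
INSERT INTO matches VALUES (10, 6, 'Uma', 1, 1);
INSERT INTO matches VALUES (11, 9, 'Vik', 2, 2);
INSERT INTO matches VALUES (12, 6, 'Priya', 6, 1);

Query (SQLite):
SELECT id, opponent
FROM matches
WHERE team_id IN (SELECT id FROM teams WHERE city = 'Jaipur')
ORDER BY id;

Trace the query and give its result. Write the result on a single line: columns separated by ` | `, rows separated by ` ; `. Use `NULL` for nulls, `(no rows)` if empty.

2 | Wren ; 7 | Quinn ; 8 | Uma

Inner query: teams.id where city = 'Jaipur'.
Outer: keep matches rows whose team_id is in that set.
Inner query → {4}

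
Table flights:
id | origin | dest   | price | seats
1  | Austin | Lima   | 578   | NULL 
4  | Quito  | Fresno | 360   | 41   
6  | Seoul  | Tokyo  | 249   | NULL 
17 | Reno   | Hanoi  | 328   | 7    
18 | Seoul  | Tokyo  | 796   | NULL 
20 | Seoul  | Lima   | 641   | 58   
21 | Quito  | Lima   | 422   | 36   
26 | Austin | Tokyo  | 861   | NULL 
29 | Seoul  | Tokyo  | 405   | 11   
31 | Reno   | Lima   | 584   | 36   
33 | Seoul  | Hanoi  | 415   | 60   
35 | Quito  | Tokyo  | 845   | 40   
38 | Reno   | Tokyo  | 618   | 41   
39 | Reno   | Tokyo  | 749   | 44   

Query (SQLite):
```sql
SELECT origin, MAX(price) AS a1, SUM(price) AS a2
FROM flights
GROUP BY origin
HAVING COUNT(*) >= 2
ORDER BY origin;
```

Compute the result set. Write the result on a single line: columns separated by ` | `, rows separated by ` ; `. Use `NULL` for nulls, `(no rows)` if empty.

Austin | 861 | 1439 ; Quito | 845 | 1627 ; Reno | 749 | 2279 ; Seoul | 796 | 2506

Group flights by origin.
Per group compute: MAX(price), SUM(price).
HAVING: drop groups with fewer than 2 rows.
  Austin: ids {1, 26} → MAX(price)=861, SUM(price)=1439
  Quito: ids {4, 21, 35} → MAX(price)=845, SUM(price)=1627
  Reno: ids {17, 31, 38, 39} → MAX(price)=749, SUM(price)=2279
  Seoul: ids {6, 18, 20, 29, 33} → MAX(price)=796, SUM(price)=2506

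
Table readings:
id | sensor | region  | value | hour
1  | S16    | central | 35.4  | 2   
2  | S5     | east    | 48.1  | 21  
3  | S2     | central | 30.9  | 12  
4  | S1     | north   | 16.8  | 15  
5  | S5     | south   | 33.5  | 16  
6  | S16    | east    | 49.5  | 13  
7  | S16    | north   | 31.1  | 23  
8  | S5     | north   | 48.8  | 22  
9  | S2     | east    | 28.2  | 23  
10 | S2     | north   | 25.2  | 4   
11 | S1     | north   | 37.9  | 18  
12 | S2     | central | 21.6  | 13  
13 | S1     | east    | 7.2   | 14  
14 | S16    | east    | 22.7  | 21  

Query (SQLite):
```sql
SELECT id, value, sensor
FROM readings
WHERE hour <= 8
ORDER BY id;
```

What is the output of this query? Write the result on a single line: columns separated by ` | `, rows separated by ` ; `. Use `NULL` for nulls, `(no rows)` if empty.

1 | 35.4 | S16 ; 10 | 25.2 | S2

hour <= 8: ids {1, 10}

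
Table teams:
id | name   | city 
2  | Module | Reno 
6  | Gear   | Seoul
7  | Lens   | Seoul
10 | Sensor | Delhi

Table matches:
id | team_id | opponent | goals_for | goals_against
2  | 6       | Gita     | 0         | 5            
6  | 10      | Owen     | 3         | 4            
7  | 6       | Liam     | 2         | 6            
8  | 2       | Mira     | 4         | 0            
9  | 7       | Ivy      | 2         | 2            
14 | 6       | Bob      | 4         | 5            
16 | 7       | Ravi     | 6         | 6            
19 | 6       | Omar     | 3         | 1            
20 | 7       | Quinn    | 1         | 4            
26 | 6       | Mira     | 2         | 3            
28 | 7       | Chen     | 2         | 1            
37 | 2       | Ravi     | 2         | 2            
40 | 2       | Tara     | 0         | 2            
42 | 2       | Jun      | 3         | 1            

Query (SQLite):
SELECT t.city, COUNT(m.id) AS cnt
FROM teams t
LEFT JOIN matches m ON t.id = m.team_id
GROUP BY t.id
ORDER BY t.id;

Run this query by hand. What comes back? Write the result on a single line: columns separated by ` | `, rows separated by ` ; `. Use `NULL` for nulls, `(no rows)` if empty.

Reno | 4 ; Seoul | 5 ; Seoul | 4 ; Delhi | 1

LEFT JOIN keeps every teams row; unmatched ones get NULL for matches columns.
Group by teams.id and compute COUNT(m.id). COUNT(col) of an all-NULL group is 0.
  2: ids {8, 37, 40, 42} → COUNT(m.id)=4
  6: ids {2, 7, 14, 19, 26} → COUNT(m.id)=5
  7: ids {9, 16, 20, 28} → COUNT(m.id)=4
  10: ids {6} → COUNT(m.id)=1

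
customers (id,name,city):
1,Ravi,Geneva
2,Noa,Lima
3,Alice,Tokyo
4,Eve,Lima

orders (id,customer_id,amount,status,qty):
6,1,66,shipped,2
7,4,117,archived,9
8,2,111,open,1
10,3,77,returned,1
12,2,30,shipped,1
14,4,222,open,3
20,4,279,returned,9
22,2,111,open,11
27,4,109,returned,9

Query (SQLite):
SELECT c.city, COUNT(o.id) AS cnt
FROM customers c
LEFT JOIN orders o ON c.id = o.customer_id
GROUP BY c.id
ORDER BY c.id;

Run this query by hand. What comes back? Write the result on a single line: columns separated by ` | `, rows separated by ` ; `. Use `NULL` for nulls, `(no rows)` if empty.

Geneva | 1 ; Lima | 3 ; Tokyo | 1 ; Lima | 4

LEFT JOIN keeps every customers row; unmatched ones get NULL for orders columns.
Group by customers.id and compute COUNT(o.id). COUNT(col) of an all-NULL group is 0.
  1: ids {6} → COUNT(o.id)=1
  2: ids {8, 12, 22} → COUNT(o.id)=3
  3: ids {10} → COUNT(o.id)=1
  4: ids {7, 14, 20, 27} → COUNT(o.id)=4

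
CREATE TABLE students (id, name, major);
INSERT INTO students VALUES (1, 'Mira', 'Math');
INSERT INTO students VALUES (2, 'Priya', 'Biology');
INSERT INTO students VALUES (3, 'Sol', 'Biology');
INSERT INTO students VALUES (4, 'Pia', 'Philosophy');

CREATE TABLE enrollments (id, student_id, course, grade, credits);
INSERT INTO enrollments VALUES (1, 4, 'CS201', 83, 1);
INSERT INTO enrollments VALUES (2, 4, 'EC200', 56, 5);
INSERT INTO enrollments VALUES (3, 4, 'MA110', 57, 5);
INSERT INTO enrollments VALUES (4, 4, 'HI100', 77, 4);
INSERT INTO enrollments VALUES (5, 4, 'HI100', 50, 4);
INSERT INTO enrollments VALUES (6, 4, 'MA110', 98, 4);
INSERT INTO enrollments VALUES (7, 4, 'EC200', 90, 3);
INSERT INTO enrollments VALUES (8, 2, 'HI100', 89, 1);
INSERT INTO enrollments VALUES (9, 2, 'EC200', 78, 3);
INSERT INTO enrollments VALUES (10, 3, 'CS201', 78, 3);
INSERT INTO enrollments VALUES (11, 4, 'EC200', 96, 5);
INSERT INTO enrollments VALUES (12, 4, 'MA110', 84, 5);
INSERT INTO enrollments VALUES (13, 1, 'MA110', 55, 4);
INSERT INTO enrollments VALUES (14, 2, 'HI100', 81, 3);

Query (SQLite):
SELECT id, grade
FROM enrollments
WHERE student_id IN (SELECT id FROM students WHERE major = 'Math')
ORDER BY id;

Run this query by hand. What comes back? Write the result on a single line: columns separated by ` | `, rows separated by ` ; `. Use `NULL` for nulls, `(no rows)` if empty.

Inner query: students.id where major = 'Math'.
Outer: keep enrollments rows whose student_id is in that set.
Inner query → {1}

13 | 55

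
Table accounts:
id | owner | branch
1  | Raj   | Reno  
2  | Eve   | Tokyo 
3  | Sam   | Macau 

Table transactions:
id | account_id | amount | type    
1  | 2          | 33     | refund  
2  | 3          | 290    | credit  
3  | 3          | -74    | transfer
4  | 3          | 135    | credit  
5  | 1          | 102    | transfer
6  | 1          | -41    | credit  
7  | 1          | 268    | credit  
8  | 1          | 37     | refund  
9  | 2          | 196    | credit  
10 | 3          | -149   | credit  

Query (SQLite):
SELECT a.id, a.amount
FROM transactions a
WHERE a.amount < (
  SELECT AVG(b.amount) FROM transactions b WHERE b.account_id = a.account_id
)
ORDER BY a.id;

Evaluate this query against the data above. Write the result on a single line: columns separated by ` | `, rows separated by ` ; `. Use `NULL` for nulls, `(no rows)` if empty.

1 | 33 ; 3 | -74 ; 6 | -41 ; 8 | 37 ; 10 | -149

For each transactions row a, compute AVG(amount) over rows sharing a.account_id.
Keep row a if a.amount < that per-group AVG.
  account_id=1: AVG(amount) = 91.5
  account_id=2: AVG(amount) = 114.5
  account_id=3: AVG(amount) = 50.5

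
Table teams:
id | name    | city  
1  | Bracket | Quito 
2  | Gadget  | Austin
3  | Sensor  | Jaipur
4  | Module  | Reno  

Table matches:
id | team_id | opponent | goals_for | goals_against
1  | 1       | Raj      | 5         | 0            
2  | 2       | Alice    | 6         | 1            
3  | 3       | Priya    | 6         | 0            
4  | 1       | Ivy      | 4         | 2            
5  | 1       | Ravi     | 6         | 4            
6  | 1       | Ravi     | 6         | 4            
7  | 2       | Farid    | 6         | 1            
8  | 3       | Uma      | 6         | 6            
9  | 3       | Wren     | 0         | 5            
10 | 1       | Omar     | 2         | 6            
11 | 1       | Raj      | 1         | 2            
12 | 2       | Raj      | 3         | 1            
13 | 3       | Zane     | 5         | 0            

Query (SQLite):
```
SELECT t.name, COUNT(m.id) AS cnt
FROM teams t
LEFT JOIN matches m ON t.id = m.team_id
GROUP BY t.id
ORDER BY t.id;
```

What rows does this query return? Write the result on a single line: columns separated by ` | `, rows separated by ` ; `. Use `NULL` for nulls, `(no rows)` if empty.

Bracket | 6 ; Gadget | 3 ; Sensor | 4 ; Module | 0

LEFT JOIN keeps every teams row; unmatched ones get NULL for matches columns.
Group by teams.id and compute COUNT(m.id). COUNT(col) of an all-NULL group is 0.
  1: ids {1, 4, 5, 6, 10, 11} → COUNT(m.id)=6
  2: ids {2, 7, 12} → COUNT(m.id)=3
  3: ids {3, 8, 9, 13} → COUNT(m.id)=4
  4: ids {—} → COUNT(m.id)=0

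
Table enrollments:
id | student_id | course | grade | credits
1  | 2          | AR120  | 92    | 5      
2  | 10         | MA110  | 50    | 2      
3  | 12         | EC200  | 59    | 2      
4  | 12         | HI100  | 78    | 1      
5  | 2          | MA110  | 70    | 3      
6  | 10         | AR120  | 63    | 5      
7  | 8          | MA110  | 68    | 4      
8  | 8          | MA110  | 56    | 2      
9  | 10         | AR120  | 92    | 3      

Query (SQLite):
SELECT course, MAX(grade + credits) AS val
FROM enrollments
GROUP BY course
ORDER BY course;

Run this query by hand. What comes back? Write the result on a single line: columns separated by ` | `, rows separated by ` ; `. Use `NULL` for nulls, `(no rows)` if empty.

AR120 | 97 ; EC200 | 61 ; HI100 | 79 ; MA110 | 73

For each row compute grade + credits.
Group by course; take MAX of the expression per group.
  AR120: ids {1, 6, 9} → MAX(grade + credits)=97
  EC200: ids {3} → MAX(grade + credits)=61
  HI100: ids {4} → MAX(grade + credits)=79
  MA110: ids {2, 5, 7, 8} → MAX(grade + credits)=73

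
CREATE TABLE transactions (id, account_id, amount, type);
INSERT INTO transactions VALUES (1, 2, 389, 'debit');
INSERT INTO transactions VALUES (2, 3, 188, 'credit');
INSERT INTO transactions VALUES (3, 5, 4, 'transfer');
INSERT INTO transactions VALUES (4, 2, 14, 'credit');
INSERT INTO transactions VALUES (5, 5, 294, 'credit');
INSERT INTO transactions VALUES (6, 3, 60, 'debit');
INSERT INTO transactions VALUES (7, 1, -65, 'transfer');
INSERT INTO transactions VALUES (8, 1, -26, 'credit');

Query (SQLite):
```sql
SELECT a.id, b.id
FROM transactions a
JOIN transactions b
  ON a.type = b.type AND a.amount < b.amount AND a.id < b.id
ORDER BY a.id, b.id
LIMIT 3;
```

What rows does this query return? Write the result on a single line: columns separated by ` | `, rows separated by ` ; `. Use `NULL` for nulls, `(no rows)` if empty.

2 | 5 ; 4 | 5

Pairs (a,b) with same type, a.amount < b.amount, a.id < b.id.
type groups: credit:{2,4,5,8} debit:{1,6} transfer:{3,7}
Ordered by (a.id, b.id); first 3.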